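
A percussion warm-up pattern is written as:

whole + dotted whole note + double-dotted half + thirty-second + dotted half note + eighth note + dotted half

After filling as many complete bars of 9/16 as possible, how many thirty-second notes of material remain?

One bar of 9/16 = 18 thirty-second notes.
In thirty-second notes: whole = 32; dotted whole note = 48; double-dotted half = 28; thirty-second = 1; dotted half note = 24; eighth note = 4; dotted half = 24.
Adding: 32 + 48 + 28 + 1 + 24 + 4 + 24 = 161.
161 ÷ 18 = 8 complete bars with 17 thirty-second notes remaining.

17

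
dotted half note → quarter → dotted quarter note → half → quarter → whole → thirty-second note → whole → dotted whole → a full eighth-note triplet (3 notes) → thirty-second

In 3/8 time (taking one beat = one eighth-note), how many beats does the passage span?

One eighth-note beat = 4 thirty-second notes.
In thirty-second notes: dotted half note = 24; quarter = 8; dotted quarter note = 12; half = 16; quarter = 8; whole = 32; thirty-second note = 1; whole = 32; dotted whole = 48; a full eighth-note triplet (3 notes) (three triplet eighths span one quarter) = 8; thirty-second = 1.
Sum: 24 + 8 + 12 + 16 + 8 + 32 + 1 + 32 + 48 + 8 + 1 = 190.
190 ÷ 4 = 47.5 beats.

47.5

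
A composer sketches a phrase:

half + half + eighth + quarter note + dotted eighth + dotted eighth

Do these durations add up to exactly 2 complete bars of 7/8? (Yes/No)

One bar of 7/8 = 14 sixteenth notes, so 2 bars = 28.
Working in sixteenth notes: half = 8; half = 8; eighth = 2; quarter note = 4; dotted eighth = 3; dotted eighth = 3.
Sum: 8 + 8 + 2 + 4 + 3 + 3 = 28.
28 equals 28, so the answer is Yes.

Yes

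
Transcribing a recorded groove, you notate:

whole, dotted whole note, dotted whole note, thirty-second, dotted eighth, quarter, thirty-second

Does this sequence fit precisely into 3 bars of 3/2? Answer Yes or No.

One bar of 3/2 = 48 thirty-second notes, so 3 bars = 144.
Working in thirty-second notes: whole = 32; dotted whole note = 48; dotted whole note = 48; thirty-second = 1; dotted eighth = 6; quarter = 8; thirty-second = 1.
Altogether 32 + 48 + 48 + 1 + 6 + 8 + 1 = 144.
144 equals 144, so the answer is Yes.

Yes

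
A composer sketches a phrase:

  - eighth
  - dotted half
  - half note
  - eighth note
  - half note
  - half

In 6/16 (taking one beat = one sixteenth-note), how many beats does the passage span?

One sixteenth-note beat = 2 thirty-second notes.
In thirty-second notes: eighth = 4; dotted half = 24; half note = 16; eighth note = 4; half note = 16; half = 16.
Adding: 4 + 24 + 16 + 4 + 16 + 16 = 80.
80 ÷ 2 = 40 beats.

40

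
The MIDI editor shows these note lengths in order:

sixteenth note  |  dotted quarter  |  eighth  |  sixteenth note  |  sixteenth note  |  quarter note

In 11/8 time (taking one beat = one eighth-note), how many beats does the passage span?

One eighth-note beat = 2 sixteenth notes.
In sixteenth notes: sixteenth note = 1; dotted quarter = 6; eighth = 2; sixteenth note = 1; sixteenth note = 1; quarter note = 4.
Altogether 1 + 6 + 2 + 1 + 1 + 4 = 15.
15 ÷ 2 = 7.5 beats.

7.5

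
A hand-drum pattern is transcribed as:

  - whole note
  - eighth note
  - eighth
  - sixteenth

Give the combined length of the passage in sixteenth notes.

21

Convert each value to sixteenth notes: whole note = 16; eighth note = 2; eighth = 2; sixteenth = 1.
Adding: 16 + 2 + 2 + 1 = 21 sixteenth notes.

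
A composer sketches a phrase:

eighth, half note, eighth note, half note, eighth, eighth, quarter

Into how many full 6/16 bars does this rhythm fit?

One bar of 6/16 = 3 eighth notes.
Express everything in eighth notes: eighth = 1; half note = 4; eighth note = 1; half note = 4; eighth = 1; eighth = 1; quarter = 2.
Total: 1 + 4 + 1 + 4 + 1 + 1 + 2 = 14.
14 ÷ 3 = 4 complete bars with 2 left over.

4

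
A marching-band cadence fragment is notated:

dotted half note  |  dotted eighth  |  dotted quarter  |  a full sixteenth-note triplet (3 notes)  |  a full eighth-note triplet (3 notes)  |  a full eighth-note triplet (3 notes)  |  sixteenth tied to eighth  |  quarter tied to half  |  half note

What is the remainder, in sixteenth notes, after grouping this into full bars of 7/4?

One bar of 7/4 = 28 sixteenth notes.
Convert each value to sixteenth notes: dotted half note = 12; dotted eighth = 3; dotted quarter = 6; a full sixteenth-note triplet (3 notes) (three triplet sixteenths span one eighth) = 2; a full eighth-note triplet (3 notes) (three triplet eighths span one quarter) = 4; a full eighth-note triplet (3 notes) (three triplet eighths span one quarter) = 4; sixteenth tied to eighth (sixteenth + eighth) = 3; quarter tied to half (quarter + half) = 12; half note = 8.
Sum: 12 + 3 + 6 + 2 + 4 + 4 + 3 + 12 + 8 = 54.
54 ÷ 28 = 1 complete bar with 26 sixteenth notes remaining.

26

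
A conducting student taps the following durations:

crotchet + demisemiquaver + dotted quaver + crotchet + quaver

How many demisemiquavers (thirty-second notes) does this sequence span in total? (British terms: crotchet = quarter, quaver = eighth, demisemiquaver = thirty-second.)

Convert each value to thirty-second notes: crotchet = 8; demisemiquaver = 1; dotted quaver = 6; crotchet = 8; quaver = 4.
Total: 8 + 1 + 6 + 8 + 4 = 27 thirty-second notes.

27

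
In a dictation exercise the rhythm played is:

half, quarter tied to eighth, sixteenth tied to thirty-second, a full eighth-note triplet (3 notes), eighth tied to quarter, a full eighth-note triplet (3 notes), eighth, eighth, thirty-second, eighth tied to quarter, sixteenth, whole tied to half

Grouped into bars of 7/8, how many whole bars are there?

4

One bar of 7/8 = 28 thirty-second notes.
In thirty-second notes: half = 16; quarter tied to eighth (quarter + eighth) = 12; sixteenth tied to thirty-second (sixteenth + thirty-second) = 3; a full eighth-note triplet (3 notes) (three triplet eighths span one quarter) = 8; eighth tied to quarter (eighth + quarter) = 12; a full eighth-note triplet (3 notes) (three triplet eighths span one quarter) = 8; eighth = 4; eighth = 4; thirty-second = 1; eighth tied to quarter (eighth + quarter) = 12; sixteenth = 2; whole tied to half (whole + half) = 48.
Sum: 16 + 12 + 3 + 8 + 12 + 8 + 4 + 4 + 1 + 12 + 2 + 48 = 130.
130 ÷ 28 = 4 complete bars with 18 left over.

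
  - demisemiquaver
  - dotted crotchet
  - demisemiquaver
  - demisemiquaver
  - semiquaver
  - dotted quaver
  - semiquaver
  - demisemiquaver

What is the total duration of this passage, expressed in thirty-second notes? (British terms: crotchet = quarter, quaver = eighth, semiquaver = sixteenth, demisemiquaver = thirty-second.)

Each duration in thirty-second notes: demisemiquaver = 1; dotted crotchet = 12; demisemiquaver = 1; demisemiquaver = 1; semiquaver = 2; dotted quaver = 6; semiquaver = 2; demisemiquaver = 1.
Total: 1 + 12 + 1 + 1 + 2 + 6 + 2 + 1 = 26 thirty-second notes.

26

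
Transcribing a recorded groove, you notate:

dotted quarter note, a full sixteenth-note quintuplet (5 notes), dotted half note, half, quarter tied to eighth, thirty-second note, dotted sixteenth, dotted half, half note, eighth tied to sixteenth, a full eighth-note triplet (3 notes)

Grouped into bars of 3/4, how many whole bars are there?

One bar of 3/4 = 24 thirty-second notes.
Express everything in thirty-second notes: dotted quarter note = 12; a full sixteenth-note quintuplet (5 notes) (five quintuplet sixteenths span one quarter) = 8; dotted half note = 24; half = 16; quarter tied to eighth (quarter + eighth) = 12; thirty-second note = 1; dotted sixteenth = 3; dotted half = 24; half note = 16; eighth tied to sixteenth (eighth + sixteenth) = 6; a full eighth-note triplet (3 notes) (three triplet eighths span one quarter) = 8.
Altogether 12 + 8 + 24 + 16 + 12 + 1 + 3 + 24 + 16 + 6 + 8 = 130.
130 ÷ 24 = 5 complete bars with 10 left over.

5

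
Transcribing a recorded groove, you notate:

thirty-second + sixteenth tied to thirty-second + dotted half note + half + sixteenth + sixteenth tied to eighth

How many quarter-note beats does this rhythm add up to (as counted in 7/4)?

6.5

One quarter-note beat = 8 thirty-second notes.
Express everything in thirty-second notes: thirty-second = 1; sixteenth tied to thirty-second (sixteenth + thirty-second) = 3; dotted half note = 24; half = 16; sixteenth = 2; sixteenth tied to eighth (sixteenth + eighth) = 6.
Altogether 1 + 3 + 24 + 16 + 2 + 6 = 52.
52 ÷ 8 = 6.5 beats.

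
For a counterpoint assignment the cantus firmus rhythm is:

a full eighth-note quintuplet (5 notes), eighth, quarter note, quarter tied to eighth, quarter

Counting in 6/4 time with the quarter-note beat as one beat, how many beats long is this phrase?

One quarter-note beat = 2 eighth notes.
Convert each value to eighth notes: a full eighth-note quintuplet (5 notes) (five quintuplet eighths span one half) = 4; eighth = 1; quarter note = 2; quarter tied to eighth (quarter + eighth) = 3; quarter = 2.
Altogether 4 + 1 + 2 + 3 + 2 = 12.
12 ÷ 2 = 6 beats.

6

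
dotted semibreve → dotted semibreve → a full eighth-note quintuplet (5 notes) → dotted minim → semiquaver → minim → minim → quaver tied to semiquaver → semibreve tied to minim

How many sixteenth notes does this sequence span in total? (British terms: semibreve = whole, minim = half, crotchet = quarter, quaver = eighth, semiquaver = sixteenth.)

Working in sixteenth notes: dotted semibreve = 24; dotted semibreve = 24; a full eighth-note quintuplet (5 notes) (five quintuplet eighths span one half) = 8; dotted minim = 12; semiquaver = 1; minim = 8; minim = 8; quaver tied to semiquaver (quaver + semiquaver) = 3; semibreve tied to minim (semibreve + minim) = 24.
Altogether 24 + 24 + 8 + 12 + 1 + 8 + 8 + 3 + 24 = 112 sixteenth notes.

112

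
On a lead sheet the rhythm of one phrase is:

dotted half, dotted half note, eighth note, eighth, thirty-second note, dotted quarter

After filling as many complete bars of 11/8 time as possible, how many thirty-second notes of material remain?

One bar of 11/8 = 44 thirty-second notes.
Convert each value to thirty-second notes: dotted half = 24; dotted half note = 24; eighth note = 4; eighth = 4; thirty-second note = 1; dotted quarter = 12.
Sum: 24 + 24 + 4 + 4 + 1 + 12 = 69.
69 ÷ 44 = 1 complete bar with 25 thirty-second notes remaining.

25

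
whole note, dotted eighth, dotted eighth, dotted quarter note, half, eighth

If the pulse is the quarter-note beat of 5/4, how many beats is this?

One quarter-note beat = 4 sixteenth notes.
Working in sixteenth notes: whole note = 16; dotted eighth = 3; dotted eighth = 3; dotted quarter note = 6; half = 8; eighth = 2.
Total: 16 + 3 + 3 + 6 + 8 + 2 = 38.
38 ÷ 4 = 9.5 beats.

9.5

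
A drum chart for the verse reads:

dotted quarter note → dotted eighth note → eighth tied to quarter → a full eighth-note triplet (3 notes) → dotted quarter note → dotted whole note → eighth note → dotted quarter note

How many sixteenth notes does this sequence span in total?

57

In sixteenth notes: dotted quarter note = 6; dotted eighth note = 3; eighth tied to quarter (eighth + quarter) = 6; a full eighth-note triplet (3 notes) (three triplet eighths span one quarter) = 4; dotted quarter note = 6; dotted whole note = 24; eighth note = 2; dotted quarter note = 6.
Sum: 6 + 3 + 6 + 4 + 6 + 24 + 2 + 6 = 57 sixteenth notes.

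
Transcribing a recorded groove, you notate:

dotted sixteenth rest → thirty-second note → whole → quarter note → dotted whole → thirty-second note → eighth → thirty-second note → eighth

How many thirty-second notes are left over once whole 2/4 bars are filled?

6

One bar of 2/4 = 16 thirty-second notes.
Each duration in thirty-second notes: dotted sixteenth rest = 3; thirty-second note = 1; whole = 32; quarter note = 8; dotted whole = 48; thirty-second note = 1; eighth = 4; thirty-second note = 1; eighth = 4.
Sum: 3 + 1 + 32 + 8 + 48 + 1 + 4 + 1 + 4 = 102.
102 ÷ 16 = 6 complete bars with 6 thirty-second notes remaining.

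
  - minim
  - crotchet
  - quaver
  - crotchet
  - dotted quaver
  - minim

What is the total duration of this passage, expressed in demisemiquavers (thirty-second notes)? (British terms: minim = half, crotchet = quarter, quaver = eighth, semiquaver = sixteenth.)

58

Express everything in thirty-second notes: minim = 16; crotchet = 8; quaver = 4; crotchet = 8; dotted quaver = 6; minim = 16.
Adding: 16 + 8 + 4 + 8 + 6 + 16 = 58 thirty-second notes.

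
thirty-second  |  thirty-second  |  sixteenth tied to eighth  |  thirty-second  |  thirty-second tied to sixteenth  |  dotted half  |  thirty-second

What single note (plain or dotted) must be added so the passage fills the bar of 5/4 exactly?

dotted sixteenth note

The bar of 5/4 = 40 thirty-second notes.
Working in thirty-second notes: thirty-second = 1; thirty-second = 1; sixteenth tied to eighth (sixteenth + eighth) = 6; thirty-second = 1; thirty-second tied to sixteenth (thirty-second + sixteenth) = 3; dotted half = 24; thirty-second = 1.
Total: 1 + 1 + 6 + 1 + 3 + 24 + 1 = 37.
Remaining: 40 − 37 = 3 thirty-second notes, which is a dotted sixteenth note.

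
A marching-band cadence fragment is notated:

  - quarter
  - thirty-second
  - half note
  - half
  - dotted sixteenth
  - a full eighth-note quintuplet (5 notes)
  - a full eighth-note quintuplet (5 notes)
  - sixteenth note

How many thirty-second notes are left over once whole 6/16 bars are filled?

6

One bar of 6/16 = 12 thirty-second notes.
Convert each value to thirty-second notes: quarter = 8; thirty-second = 1; half note = 16; half = 16; dotted sixteenth = 3; a full eighth-note quintuplet (5 notes) (five quintuplet eighths span one half) = 16; a full eighth-note quintuplet (5 notes) (five quintuplet eighths span one half) = 16; sixteenth note = 2.
Sum: 8 + 1 + 16 + 16 + 3 + 16 + 16 + 2 = 78.
78 ÷ 12 = 6 complete bars with 6 thirty-second notes remaining.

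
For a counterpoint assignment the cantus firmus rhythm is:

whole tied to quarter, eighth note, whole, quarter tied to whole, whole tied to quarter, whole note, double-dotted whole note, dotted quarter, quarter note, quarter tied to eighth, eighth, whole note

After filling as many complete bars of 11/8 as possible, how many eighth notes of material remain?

1

One bar of 11/8 = 11 eighth notes.
Working in eighth notes: whole tied to quarter (whole + quarter) = 10; eighth note = 1; whole = 8; quarter tied to whole (quarter + whole) = 10; whole tied to quarter (whole + quarter) = 10; whole note = 8; double-dotted whole note = 14; dotted quarter = 3; quarter note = 2; quarter tied to eighth (quarter + eighth) = 3; eighth = 1; whole note = 8.
Adding: 10 + 1 + 8 + 10 + 10 + 8 + 14 + 3 + 2 + 3 + 1 + 8 = 78.
78 ÷ 11 = 7 complete bars with 1 eighth note remaining.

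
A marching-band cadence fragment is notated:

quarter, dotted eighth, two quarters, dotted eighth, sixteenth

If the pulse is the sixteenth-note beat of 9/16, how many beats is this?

19

One sixteenth-note beat = 2 thirty-second notes.
Each duration in thirty-second notes: quarter = 8; dotted eighth = 6; quarter = 8; quarter = 8; dotted eighth = 6; sixteenth = 2.
Adding: 8 + 6 + 8 + 8 + 6 + 2 = 38.
38 ÷ 2 = 19 beats.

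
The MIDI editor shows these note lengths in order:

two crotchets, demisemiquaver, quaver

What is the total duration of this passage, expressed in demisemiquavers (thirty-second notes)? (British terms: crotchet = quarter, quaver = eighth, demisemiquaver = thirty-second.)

21

In thirty-second notes: crotchet = 8; crotchet = 8; demisemiquaver = 1; quaver = 4.
Sum: 8 + 8 + 1 + 4 = 21 thirty-second notes.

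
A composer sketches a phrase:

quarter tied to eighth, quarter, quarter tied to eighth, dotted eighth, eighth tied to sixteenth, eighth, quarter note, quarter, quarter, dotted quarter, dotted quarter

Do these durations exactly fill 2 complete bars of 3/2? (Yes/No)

One bar of 3/2 = 24 sixteenth notes, so 2 bars = 48.
Convert each value to sixteenth notes: quarter tied to eighth (quarter + eighth) = 6; quarter = 4; quarter tied to eighth (quarter + eighth) = 6; dotted eighth = 3; eighth tied to sixteenth (eighth + sixteenth) = 3; eighth = 2; quarter note = 4; quarter = 4; quarter = 4; dotted quarter = 6; dotted quarter = 6.
Adding: 6 + 4 + 6 + 3 + 3 + 2 + 4 + 4 + 4 + 6 + 6 = 48.
48 equals 48, so the answer is Yes.

Yes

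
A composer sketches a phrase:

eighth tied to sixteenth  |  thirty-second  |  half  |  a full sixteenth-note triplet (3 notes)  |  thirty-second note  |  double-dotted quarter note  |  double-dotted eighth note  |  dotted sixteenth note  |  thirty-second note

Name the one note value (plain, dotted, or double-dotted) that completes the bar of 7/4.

dotted sixteenth note

The bar of 7/4 = 56 thirty-second notes.
Each duration in thirty-second notes: eighth tied to sixteenth (eighth + sixteenth) = 6; thirty-second = 1; half = 16; a full sixteenth-note triplet (3 notes) (three triplet sixteenths span one eighth) = 4; thirty-second note = 1; double-dotted quarter note = 14; double-dotted eighth note = 7; dotted sixteenth note = 3; thirty-second note = 1.
Adding: 6 + 1 + 16 + 4 + 1 + 14 + 7 + 3 + 1 = 53.
Remaining: 56 − 53 = 3 thirty-second notes, which is a dotted sixteenth note.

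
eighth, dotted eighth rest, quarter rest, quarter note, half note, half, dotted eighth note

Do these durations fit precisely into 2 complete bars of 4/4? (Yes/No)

One bar of 4/4 = 16 sixteenth notes, so 2 bars = 32.
Each duration in sixteenth notes: eighth = 2; dotted eighth rest = 3; quarter rest = 4; quarter note = 4; half note = 8; half = 8; dotted eighth note = 3.
Altogether 2 + 3 + 4 + 4 + 8 + 8 + 3 = 32.
32 equals 32, so the answer is Yes.

Yes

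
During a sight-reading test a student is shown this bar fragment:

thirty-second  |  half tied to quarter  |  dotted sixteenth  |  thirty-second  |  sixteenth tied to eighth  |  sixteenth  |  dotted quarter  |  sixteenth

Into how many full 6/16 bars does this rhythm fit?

One bar of 6/16 = 12 thirty-second notes.
Convert each value to thirty-second notes: thirty-second = 1; half tied to quarter (half + quarter) = 24; dotted sixteenth = 3; thirty-second = 1; sixteenth tied to eighth (sixteenth + eighth) = 6; sixteenth = 2; dotted quarter = 12; sixteenth = 2.
Total: 1 + 24 + 3 + 1 + 6 + 2 + 12 + 2 = 51.
51 ÷ 12 = 4 complete bars with 3 left over.

4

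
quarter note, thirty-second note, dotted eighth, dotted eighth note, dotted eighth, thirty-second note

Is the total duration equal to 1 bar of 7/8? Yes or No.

One bar of 7/8 = 28 thirty-second notes.
Working in thirty-second notes: quarter note = 8; thirty-second note = 1; dotted eighth = 6; dotted eighth note = 6; dotted eighth = 6; thirty-second note = 1.
Total: 8 + 1 + 6 + 6 + 6 + 1 = 28.
28 equals 28, so the answer is Yes.

Yes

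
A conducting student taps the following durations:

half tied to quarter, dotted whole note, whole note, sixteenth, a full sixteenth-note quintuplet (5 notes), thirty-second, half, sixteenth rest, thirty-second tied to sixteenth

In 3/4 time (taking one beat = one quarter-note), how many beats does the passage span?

One quarter-note beat = 8 thirty-second notes.
Convert each value to thirty-second notes: half tied to quarter (half + quarter) = 24; dotted whole note = 48; whole note = 32; sixteenth = 2; a full sixteenth-note quintuplet (5 notes) (five quintuplet sixteenths span one quarter) = 8; thirty-second = 1; half = 16; sixteenth rest = 2; thirty-second tied to sixteenth (thirty-second + sixteenth) = 3.
Total: 24 + 48 + 32 + 2 + 8 + 1 + 16 + 2 + 3 = 136.
136 ÷ 8 = 17 beats.

17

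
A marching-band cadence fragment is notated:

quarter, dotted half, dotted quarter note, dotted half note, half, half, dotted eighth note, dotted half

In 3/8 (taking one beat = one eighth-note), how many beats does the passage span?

32.5

One eighth-note beat = 2 sixteenth notes.
Express everything in sixteenth notes: quarter = 4; dotted half = 12; dotted quarter note = 6; dotted half note = 12; half = 8; half = 8; dotted eighth note = 3; dotted half = 12.
Total: 4 + 12 + 6 + 12 + 8 + 8 + 3 + 12 = 65.
65 ÷ 2 = 32.5 beats.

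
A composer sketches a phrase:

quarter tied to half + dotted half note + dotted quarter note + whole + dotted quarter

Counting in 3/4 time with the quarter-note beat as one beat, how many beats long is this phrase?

13

One quarter-note beat = 2 eighth notes.
Working in eighth notes: quarter tied to half (quarter + half) = 6; dotted half note = 6; dotted quarter note = 3; whole = 8; dotted quarter = 3.
Altogether 6 + 6 + 3 + 8 + 3 = 26.
26 ÷ 2 = 13 beats.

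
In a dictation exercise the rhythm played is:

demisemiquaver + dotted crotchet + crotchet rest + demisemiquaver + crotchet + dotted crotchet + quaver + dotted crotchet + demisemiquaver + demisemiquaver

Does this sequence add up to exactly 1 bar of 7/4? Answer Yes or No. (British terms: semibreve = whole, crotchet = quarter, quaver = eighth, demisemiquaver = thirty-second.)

No

One bar of 7/4 = 56 thirty-second notes.
Convert each value to thirty-second notes: demisemiquaver = 1; dotted crotchet = 12; crotchet rest = 8; demisemiquaver = 1; crotchet = 8; dotted crotchet = 12; quaver = 4; dotted crotchet = 12; demisemiquaver = 1; demisemiquaver = 1.
Sum: 1 + 12 + 8 + 1 + 8 + 12 + 4 + 12 + 1 + 1 = 60.
60 exceeds 56, so the answer is No.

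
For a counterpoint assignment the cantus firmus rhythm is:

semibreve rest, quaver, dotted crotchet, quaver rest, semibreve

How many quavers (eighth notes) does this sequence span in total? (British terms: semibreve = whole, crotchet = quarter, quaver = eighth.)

Convert each value to eighth notes: semibreve rest = 8; quaver = 1; dotted crotchet = 3; quaver rest = 1; semibreve = 8.
Total: 8 + 1 + 3 + 1 + 8 = 21 eighth notes.

21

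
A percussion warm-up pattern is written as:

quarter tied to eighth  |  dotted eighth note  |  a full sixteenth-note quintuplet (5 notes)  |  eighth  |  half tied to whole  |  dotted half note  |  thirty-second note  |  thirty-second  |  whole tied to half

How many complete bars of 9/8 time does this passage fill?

4

One bar of 9/8 = 36 thirty-second notes.
Convert each value to thirty-second notes: quarter tied to eighth (quarter + eighth) = 12; dotted eighth note = 6; a full sixteenth-note quintuplet (5 notes) (five quintuplet sixteenths span one quarter) = 8; eighth = 4; half tied to whole (half + whole) = 48; dotted half note = 24; thirty-second note = 1; thirty-second = 1; whole tied to half (whole + half) = 48.
Sum: 12 + 6 + 8 + 4 + 48 + 24 + 1 + 1 + 48 = 152.
152 ÷ 36 = 4 complete bars with 8 left over.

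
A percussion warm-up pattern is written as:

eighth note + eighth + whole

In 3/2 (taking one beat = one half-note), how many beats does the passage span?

One half-note beat = 4 eighth notes.
In eighth notes: eighth note = 1; eighth = 1; whole = 8.
Altogether 1 + 1 + 8 = 10.
10 ÷ 4 = 2.5 beats.

2.5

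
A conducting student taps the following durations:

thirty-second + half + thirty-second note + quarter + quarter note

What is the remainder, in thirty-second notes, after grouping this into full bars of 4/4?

2

One bar of 4/4 = 32 thirty-second notes.
Convert each value to thirty-second notes: thirty-second = 1; half = 16; thirty-second note = 1; quarter = 8; quarter note = 8.
Sum: 1 + 16 + 1 + 8 + 8 = 34.
34 ÷ 32 = 1 complete bar with 2 thirty-second notes remaining.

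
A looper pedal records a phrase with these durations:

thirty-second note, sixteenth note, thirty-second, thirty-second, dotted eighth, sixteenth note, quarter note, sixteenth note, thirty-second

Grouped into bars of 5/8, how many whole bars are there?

One bar of 5/8 = 20 thirty-second notes.
Each duration in thirty-second notes: thirty-second note = 1; sixteenth note = 2; thirty-second = 1; thirty-second = 1; dotted eighth = 6; sixteenth note = 2; quarter note = 8; sixteenth note = 2; thirty-second = 1.
Sum: 1 + 2 + 1 + 1 + 6 + 2 + 8 + 2 + 1 = 24.
24 ÷ 20 = 1 complete bar with 4 left over.

1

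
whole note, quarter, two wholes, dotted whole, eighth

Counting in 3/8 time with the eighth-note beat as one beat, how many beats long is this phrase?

One eighth-note beat = 2 sixteenth notes.
Working in sixteenth notes: whole note = 16; quarter = 4; whole = 16; whole = 16; dotted whole = 24; eighth = 2.
Adding: 16 + 4 + 16 + 16 + 24 + 2 = 78.
78 ÷ 2 = 39 beats.

39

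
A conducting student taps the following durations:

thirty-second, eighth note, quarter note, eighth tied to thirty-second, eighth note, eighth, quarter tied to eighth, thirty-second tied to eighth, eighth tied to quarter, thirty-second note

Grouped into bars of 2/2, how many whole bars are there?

1

One bar of 2/2 = 32 thirty-second notes.
Working in thirty-second notes: thirty-second = 1; eighth note = 4; quarter note = 8; eighth tied to thirty-second (eighth + thirty-second) = 5; eighth note = 4; eighth = 4; quarter tied to eighth (quarter + eighth) = 12; thirty-second tied to eighth (thirty-second + eighth) = 5; eighth tied to quarter (eighth + quarter) = 12; thirty-second note = 1.
Adding: 1 + 4 + 8 + 5 + 4 + 4 + 12 + 5 + 12 + 1 = 56.
56 ÷ 32 = 1 complete bar with 24 left over.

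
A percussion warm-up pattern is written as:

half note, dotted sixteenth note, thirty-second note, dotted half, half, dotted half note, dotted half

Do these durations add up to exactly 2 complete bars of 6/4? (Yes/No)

One bar of 6/4 = 48 thirty-second notes, so 2 bars = 96.
Convert each value to thirty-second notes: half note = 16; dotted sixteenth note = 3; thirty-second note = 1; dotted half = 24; half = 16; dotted half note = 24; dotted half = 24.
Altogether 16 + 3 + 1 + 24 + 16 + 24 + 24 = 108.
108 exceeds 96, so the answer is No.

No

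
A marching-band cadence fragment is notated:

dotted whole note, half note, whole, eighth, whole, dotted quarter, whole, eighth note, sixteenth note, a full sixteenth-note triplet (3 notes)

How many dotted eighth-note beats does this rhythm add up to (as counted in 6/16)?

31

One dotted eighth-note beat = 3 sixteenth notes.
Convert each value to sixteenth notes: dotted whole note = 24; half note = 8; whole = 16; eighth = 2; whole = 16; dotted quarter = 6; whole = 16; eighth note = 2; sixteenth note = 1; a full sixteenth-note triplet (3 notes) (three triplet sixteenths span one eighth) = 2.
Adding: 24 + 8 + 16 + 2 + 16 + 6 + 16 + 2 + 1 + 2 = 93.
93 ÷ 3 = 31 beats.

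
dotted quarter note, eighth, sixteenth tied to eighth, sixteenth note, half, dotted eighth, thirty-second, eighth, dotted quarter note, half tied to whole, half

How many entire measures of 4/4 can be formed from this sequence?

One bar of 4/4 = 32 thirty-second notes.
Each duration in thirty-second notes: dotted quarter note = 12; eighth = 4; sixteenth tied to eighth (sixteenth + eighth) = 6; sixteenth note = 2; half = 16; dotted eighth = 6; thirty-second = 1; eighth = 4; dotted quarter note = 12; half tied to whole (half + whole) = 48; half = 16.
Sum: 12 + 4 + 6 + 2 + 16 + 6 + 1 + 4 + 12 + 48 + 16 = 127.
127 ÷ 32 = 3 complete bars with 31 left over.

3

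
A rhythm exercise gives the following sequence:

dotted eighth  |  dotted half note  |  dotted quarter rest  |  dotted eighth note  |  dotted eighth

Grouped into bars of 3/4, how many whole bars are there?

One bar of 3/4 = 12 sixteenth notes.
In sixteenth notes: dotted eighth = 3; dotted half note = 12; dotted quarter rest = 6; dotted eighth note = 3; dotted eighth = 3.
Sum: 3 + 12 + 6 + 3 + 3 = 27.
27 ÷ 12 = 2 complete bars with 3 left over.

2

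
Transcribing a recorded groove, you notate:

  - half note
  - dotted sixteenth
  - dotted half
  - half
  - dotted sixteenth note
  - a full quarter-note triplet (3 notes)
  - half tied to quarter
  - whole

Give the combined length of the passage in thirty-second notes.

134

Convert each value to thirty-second notes: half note = 16; dotted sixteenth = 3; dotted half = 24; half = 16; dotted sixteenth note = 3; a full quarter-note triplet (3 notes) (three triplet quarters span one half) = 16; half tied to quarter (half + quarter) = 24; whole = 32.
Adding: 16 + 3 + 24 + 16 + 3 + 16 + 24 + 32 = 134 thirty-second notes.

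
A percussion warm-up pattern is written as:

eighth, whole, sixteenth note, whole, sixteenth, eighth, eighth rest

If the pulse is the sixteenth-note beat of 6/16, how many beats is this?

40

One sixteenth-note beat = 2 thirty-second notes.
Convert each value to thirty-second notes: eighth = 4; whole = 32; sixteenth note = 2; whole = 32; sixteenth = 2; eighth = 4; eighth rest = 4.
Adding: 4 + 32 + 2 + 32 + 2 + 4 + 4 = 80.
80 ÷ 2 = 40 beats.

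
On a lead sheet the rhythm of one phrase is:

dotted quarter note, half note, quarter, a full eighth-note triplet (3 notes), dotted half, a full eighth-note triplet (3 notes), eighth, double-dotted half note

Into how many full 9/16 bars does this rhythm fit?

One bar of 9/16 = 9 sixteenth notes.
Each duration in sixteenth notes: dotted quarter note = 6; half note = 8; quarter = 4; a full eighth-note triplet (3 notes) (three triplet eighths span one quarter) = 4; dotted half = 12; a full eighth-note triplet (3 notes) (three triplet eighths span one quarter) = 4; eighth = 2; double-dotted half note = 14.
Altogether 6 + 8 + 4 + 4 + 12 + 4 + 2 + 14 = 54.
54 ÷ 9 = 6 complete bars with 0 left over.

6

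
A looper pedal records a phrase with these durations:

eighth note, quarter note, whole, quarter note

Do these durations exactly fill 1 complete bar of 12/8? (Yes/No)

One bar of 12/8 = 12 eighth notes.
In eighth notes: eighth note = 1; quarter note = 2; whole = 8; quarter note = 2.
Sum: 1 + 2 + 8 + 2 = 13.
13 exceeds 12, so the answer is No.

No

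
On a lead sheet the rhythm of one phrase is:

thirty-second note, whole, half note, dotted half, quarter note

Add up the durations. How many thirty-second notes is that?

81

Express everything in thirty-second notes: thirty-second note = 1; whole = 32; half note = 16; dotted half = 24; quarter note = 8.
Adding: 1 + 32 + 16 + 24 + 8 = 81 thirty-second notes.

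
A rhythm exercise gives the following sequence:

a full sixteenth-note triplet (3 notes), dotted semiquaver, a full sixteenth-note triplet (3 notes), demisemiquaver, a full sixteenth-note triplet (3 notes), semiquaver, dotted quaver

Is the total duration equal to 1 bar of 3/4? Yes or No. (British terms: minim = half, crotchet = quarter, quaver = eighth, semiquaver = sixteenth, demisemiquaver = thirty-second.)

Yes

One bar of 3/4 = 24 thirty-second notes.
Working in thirty-second notes: a full sixteenth-note triplet (3 notes) (three triplet sixteenths span one eighth) = 4; dotted semiquaver = 3; a full sixteenth-note triplet (3 notes) (three triplet sixteenths span one eighth) = 4; demisemiquaver = 1; a full sixteenth-note triplet (3 notes) (three triplet sixteenths span one eighth) = 4; semiquaver = 2; dotted quaver = 6.
Sum: 4 + 3 + 4 + 1 + 4 + 2 + 6 = 24.
24 equals 24, so the answer is Yes.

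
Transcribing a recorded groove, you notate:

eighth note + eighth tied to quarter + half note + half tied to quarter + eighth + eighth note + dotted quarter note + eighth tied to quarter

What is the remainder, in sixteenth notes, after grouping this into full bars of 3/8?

2

One bar of 3/8 = 3 eighth notes.
In eighth notes: eighth note = 1; eighth tied to quarter (eighth + quarter) = 3; half note = 4; half tied to quarter (half + quarter) = 6; eighth = 1; eighth note = 1; dotted quarter note = 3; eighth tied to quarter (eighth + quarter) = 3.
Adding: 1 + 3 + 4 + 6 + 1 + 1 + 3 + 3 = 22.
22 ÷ 3 = 7 complete bars with 1 eighth note remaining = 2 sixteenth notes.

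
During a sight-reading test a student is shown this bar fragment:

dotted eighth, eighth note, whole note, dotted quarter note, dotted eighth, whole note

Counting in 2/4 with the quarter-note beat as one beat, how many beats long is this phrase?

One quarter-note beat = 4 sixteenth notes.
Working in sixteenth notes: dotted eighth = 3; eighth note = 2; whole note = 16; dotted quarter note = 6; dotted eighth = 3; whole note = 16.
Adding: 3 + 2 + 16 + 6 + 3 + 16 = 46.
46 ÷ 4 = 11.5 beats.

11.5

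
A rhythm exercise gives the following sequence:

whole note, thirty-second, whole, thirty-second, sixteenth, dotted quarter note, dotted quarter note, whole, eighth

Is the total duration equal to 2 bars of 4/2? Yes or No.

One bar of 4/2 = 64 thirty-second notes, so 2 bars = 128.
Working in thirty-second notes: whole note = 32; thirty-second = 1; whole = 32; thirty-second = 1; sixteenth = 2; dotted quarter note = 12; dotted quarter note = 12; whole = 32; eighth = 4.
Altogether 32 + 1 + 32 + 1 + 2 + 12 + 12 + 32 + 4 = 128.
128 equals 128, so the answer is Yes.

Yes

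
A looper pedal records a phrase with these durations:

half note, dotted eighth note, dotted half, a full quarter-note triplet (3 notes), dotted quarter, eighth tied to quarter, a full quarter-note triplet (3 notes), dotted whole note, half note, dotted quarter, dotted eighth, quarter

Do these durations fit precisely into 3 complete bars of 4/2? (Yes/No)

Yes

One bar of 4/2 = 32 sixteenth notes, so 3 bars = 96.
Convert each value to sixteenth notes: half note = 8; dotted eighth note = 3; dotted half = 12; a full quarter-note triplet (3 notes) (three triplet quarters span one half) = 8; dotted quarter = 6; eighth tied to quarter (eighth + quarter) = 6; a full quarter-note triplet (3 notes) (three triplet quarters span one half) = 8; dotted whole note = 24; half note = 8; dotted quarter = 6; dotted eighth = 3; quarter = 4.
Altogether 8 + 3 + 12 + 8 + 6 + 6 + 8 + 24 + 8 + 6 + 3 + 4 = 96.
96 equals 96, so the answer is Yes.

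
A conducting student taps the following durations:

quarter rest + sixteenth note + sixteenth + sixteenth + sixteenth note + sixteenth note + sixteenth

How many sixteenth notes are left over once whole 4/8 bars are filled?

2

One bar of 4/8 = 8 sixteenth notes.
Express everything in sixteenth notes: quarter rest = 4; sixteenth note = 1; sixteenth = 1; sixteenth = 1; sixteenth note = 1; sixteenth note = 1; sixteenth = 1.
Sum: 4 + 1 + 1 + 1 + 1 + 1 + 1 = 10.
10 ÷ 8 = 1 complete bar with 2 sixteenth notes remaining.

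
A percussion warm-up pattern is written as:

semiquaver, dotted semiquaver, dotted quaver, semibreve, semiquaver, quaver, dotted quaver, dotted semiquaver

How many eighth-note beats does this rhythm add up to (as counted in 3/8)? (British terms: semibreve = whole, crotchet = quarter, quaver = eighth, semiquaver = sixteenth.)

One eighth-note beat = 4 thirty-second notes.
Each duration in thirty-second notes: semiquaver = 2; dotted semiquaver = 3; dotted quaver = 6; semibreve = 32; semiquaver = 2; quaver = 4; dotted quaver = 6; dotted semiquaver = 3.
Total: 2 + 3 + 6 + 32 + 2 + 4 + 6 + 3 = 58.
58 ÷ 4 = 14.5 beats.

14.5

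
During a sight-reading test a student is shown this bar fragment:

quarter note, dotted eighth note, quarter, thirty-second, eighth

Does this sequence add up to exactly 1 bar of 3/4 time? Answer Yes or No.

One bar of 3/4 = 24 thirty-second notes.
Each duration in thirty-second notes: quarter note = 8; dotted eighth note = 6; quarter = 8; thirty-second = 1; eighth = 4.
Adding: 8 + 6 + 8 + 1 + 4 = 27.
27 exceeds 24, so the answer is No.

No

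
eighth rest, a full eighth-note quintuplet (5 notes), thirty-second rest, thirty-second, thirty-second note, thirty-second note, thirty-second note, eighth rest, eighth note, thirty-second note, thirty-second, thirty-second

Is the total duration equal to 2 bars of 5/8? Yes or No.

One bar of 5/8 = 20 thirty-second notes, so 2 bars = 40.
In thirty-second notes: eighth rest = 4; a full eighth-note quintuplet (5 notes) (five quintuplet eighths span one half) = 16; thirty-second rest = 1; thirty-second = 1; thirty-second note = 1; thirty-second note = 1; thirty-second note = 1; eighth rest = 4; eighth note = 4; thirty-second note = 1; thirty-second = 1; thirty-second = 1.
Adding: 4 + 16 + 1 + 1 + 1 + 1 + 1 + 4 + 4 + 1 + 1 + 1 = 36.
36 falls short of 40, so the answer is No.

No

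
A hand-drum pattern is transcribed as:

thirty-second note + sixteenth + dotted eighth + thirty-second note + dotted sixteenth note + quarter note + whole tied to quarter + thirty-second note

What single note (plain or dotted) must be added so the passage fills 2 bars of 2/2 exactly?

sixteenth note

2 bars of 2/2 = 64 thirty-second notes.
Convert each value to thirty-second notes: thirty-second note = 1; sixteenth = 2; dotted eighth = 6; thirty-second note = 1; dotted sixteenth note = 3; quarter note = 8; whole tied to quarter (whole + quarter) = 40; thirty-second note = 1.
Adding: 1 + 2 + 6 + 1 + 3 + 8 + 40 + 1 = 62.
Remaining: 64 − 62 = 2 thirty-second notes, which is a sixteenth note.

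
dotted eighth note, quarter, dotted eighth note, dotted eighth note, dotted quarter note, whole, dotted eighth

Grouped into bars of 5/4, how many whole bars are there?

1

One bar of 5/4 = 20 sixteenth notes.
In sixteenth notes: dotted eighth note = 3; quarter = 4; dotted eighth note = 3; dotted eighth note = 3; dotted quarter note = 6; whole = 16; dotted eighth = 3.
Adding: 3 + 4 + 3 + 3 + 6 + 16 + 3 = 38.
38 ÷ 20 = 1 complete bar with 18 left over.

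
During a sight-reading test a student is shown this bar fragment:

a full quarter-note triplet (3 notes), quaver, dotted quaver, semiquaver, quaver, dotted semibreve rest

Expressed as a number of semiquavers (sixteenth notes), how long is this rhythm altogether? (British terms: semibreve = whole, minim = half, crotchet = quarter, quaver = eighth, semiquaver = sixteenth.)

Express everything in sixteenth notes: a full quarter-note triplet (3 notes) (three triplet quarters span one half) = 8; quaver = 2; dotted quaver = 3; semiquaver = 1; quaver = 2; dotted semibreve rest = 24.
Adding: 8 + 2 + 3 + 1 + 2 + 24 = 40 sixteenth notes.

40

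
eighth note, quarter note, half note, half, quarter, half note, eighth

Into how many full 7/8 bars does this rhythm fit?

One bar of 7/8 = 7 eighth notes.
Working in eighth notes: eighth note = 1; quarter note = 2; half note = 4; half = 4; quarter = 2; half note = 4; eighth = 1.
Total: 1 + 2 + 4 + 4 + 2 + 4 + 1 = 18.
18 ÷ 7 = 2 complete bars with 4 left over.

2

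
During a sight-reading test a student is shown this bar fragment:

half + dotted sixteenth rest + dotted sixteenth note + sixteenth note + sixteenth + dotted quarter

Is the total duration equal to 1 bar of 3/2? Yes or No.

No

One bar of 3/2 = 48 thirty-second notes.
Working in thirty-second notes: half = 16; dotted sixteenth rest = 3; dotted sixteenth note = 3; sixteenth note = 2; sixteenth = 2; dotted quarter = 12.
Adding: 16 + 3 + 3 + 2 + 2 + 12 = 38.
38 falls short of 48, so the answer is No.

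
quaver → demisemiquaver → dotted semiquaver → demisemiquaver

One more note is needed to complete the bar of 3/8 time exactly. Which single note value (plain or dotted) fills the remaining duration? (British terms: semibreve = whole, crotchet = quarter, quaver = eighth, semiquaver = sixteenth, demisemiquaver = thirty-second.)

dotted sixteenth note

The bar of 3/8 = 12 thirty-second notes.
Each duration in thirty-second notes: quaver = 4; demisemiquaver = 1; dotted semiquaver = 3; demisemiquaver = 1.
Total: 4 + 1 + 3 + 1 = 9.
Remaining: 12 − 9 = 3 thirty-second notes, which is a dotted sixteenth note.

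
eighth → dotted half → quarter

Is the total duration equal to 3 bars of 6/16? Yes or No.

Yes

One bar of 6/16 = 3 eighth notes, so 3 bars = 9.
Each duration in eighth notes: eighth = 1; dotted half = 6; quarter = 2.
Total: 1 + 6 + 2 = 9.
9 equals 9, so the answer is Yes.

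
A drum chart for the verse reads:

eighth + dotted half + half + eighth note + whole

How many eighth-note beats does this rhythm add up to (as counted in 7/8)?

20

One eighth-note beat = 2 sixteenth notes.
Working in sixteenth notes: eighth = 2; dotted half = 12; half = 8; eighth note = 2; whole = 16.
Total: 2 + 12 + 8 + 2 + 16 = 40.
40 ÷ 2 = 20 beats.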